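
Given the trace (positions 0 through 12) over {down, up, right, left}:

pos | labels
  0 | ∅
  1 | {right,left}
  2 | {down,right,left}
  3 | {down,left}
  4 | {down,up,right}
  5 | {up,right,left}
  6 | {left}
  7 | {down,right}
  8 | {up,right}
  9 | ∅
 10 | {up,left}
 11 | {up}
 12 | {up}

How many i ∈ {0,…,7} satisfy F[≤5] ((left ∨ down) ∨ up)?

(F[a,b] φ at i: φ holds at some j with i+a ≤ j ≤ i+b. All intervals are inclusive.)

Evaluate at each i in [0,7]:
  i=0: ✓ (witness j=1)
  i=1: ✓ (witness j=1)
  i=2: ✓ (witness j=2)
  i=3: ✓ (witness j=3)
  i=4: ✓ (witness j=4)
  i=5: ✓ (witness j=5)
  i=6: ✓ (witness j=6)
  i=7: ✓ (witness j=7)
Positions where it holds: {0, 1, 2, 3, 4, 5, 6, 7} → 8.

8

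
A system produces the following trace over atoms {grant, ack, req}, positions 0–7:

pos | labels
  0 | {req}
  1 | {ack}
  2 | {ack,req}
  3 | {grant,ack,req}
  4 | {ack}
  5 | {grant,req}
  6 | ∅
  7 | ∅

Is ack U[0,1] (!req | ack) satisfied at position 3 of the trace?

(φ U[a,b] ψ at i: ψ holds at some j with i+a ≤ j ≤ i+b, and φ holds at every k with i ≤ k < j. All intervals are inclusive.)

Need some j in [3,4] with (!req | ack), and ack at every k in [3,j-1].
  j=3: (!req | ack) holds; no prefix to check → satisfied.

True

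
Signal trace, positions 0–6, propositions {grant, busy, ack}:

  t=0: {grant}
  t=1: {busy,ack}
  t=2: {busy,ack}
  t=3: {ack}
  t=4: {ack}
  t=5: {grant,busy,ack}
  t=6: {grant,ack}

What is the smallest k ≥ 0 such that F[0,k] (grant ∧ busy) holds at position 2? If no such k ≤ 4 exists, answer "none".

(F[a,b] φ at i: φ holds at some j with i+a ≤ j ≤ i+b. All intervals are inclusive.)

Scan j = 2,3,… for (grant ∧ busy):
  j=2: fails
  j=3: fails
  j=4: fails
  j=5: holds
First hit at j=5, so smallest k = 5-2 = 3.

3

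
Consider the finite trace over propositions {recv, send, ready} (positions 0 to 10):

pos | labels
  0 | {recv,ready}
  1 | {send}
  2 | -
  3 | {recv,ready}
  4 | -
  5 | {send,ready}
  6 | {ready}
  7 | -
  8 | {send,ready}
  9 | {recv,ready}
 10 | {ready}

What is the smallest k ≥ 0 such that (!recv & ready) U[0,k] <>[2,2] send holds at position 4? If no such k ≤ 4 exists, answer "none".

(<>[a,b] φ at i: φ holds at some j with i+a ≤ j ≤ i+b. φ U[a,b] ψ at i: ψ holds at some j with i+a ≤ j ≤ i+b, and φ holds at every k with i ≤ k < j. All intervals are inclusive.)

none

Need earliest j ≥ 4 with <>[2,2] send, and (!recv & ready) at every k in [4,j-1].
  j=4: rhs fails.
  j=5: rhs fails.
  j=6: rhs holds but lhs fails at k=4.
  j=7: rhs fails.
  j=8: rhs fails.
No witness within the range → none.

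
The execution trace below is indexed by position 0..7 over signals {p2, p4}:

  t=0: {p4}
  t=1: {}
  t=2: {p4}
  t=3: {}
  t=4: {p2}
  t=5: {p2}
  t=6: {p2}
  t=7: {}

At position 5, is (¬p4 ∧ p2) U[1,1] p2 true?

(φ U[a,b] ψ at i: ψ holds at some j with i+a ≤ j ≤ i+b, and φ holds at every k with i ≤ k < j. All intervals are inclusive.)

Need some j in [6,6] with p2, and (¬p4 ∧ p2) at every k in [5,j-1].
  j=6: p2 holds; (¬p4 ∧ p2) holds at every k in [5,5] → satisfied.

Yes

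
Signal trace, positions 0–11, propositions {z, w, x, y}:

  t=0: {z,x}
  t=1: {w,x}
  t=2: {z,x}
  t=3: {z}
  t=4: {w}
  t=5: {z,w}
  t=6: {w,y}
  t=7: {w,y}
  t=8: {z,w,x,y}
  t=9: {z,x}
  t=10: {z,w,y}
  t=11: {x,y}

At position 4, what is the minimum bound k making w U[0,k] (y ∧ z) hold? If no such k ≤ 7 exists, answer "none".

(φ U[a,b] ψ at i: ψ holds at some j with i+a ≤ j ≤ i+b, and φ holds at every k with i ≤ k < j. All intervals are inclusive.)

Need earliest j ≥ 4 with (y ∧ z), and w at every k in [4,j-1].
  j=4: rhs fails.
  j=5: rhs fails.
  j=6: rhs fails.
  j=7: rhs fails.
  j=8: rhs holds; lhs holds on [4,7]. k = 4.

4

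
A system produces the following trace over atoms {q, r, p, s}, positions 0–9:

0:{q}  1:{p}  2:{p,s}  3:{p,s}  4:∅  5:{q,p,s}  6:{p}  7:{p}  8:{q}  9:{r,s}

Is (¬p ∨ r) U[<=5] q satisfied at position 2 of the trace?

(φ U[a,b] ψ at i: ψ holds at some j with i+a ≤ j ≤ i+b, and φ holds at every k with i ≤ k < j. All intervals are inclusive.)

Need some j in [2,7] with q, and (¬p ∨ r) at every k in [2,j-1].
  j=2: q false.
  j=3: q false.
  j=4: q false.
  j=5: q holds, but (¬p ∨ r) fails at k=2 → not this j.
  j=6: q false.
  j=7: q false.
No j in the window works → until fails.

No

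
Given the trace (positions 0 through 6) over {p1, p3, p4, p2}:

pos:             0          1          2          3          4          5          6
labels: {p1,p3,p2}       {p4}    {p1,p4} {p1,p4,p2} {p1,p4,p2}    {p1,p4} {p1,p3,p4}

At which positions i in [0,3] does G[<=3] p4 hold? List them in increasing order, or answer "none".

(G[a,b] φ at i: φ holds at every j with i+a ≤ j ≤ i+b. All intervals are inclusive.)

Evaluate at each i in [0,3]:
  i=0: ✗ (fails at j=0)
  i=1: ✓ (all of [1,4])
  i=2: ✓ (all of [2,5])
  i=3: ✓ (all of [3,6])

1, 2, 3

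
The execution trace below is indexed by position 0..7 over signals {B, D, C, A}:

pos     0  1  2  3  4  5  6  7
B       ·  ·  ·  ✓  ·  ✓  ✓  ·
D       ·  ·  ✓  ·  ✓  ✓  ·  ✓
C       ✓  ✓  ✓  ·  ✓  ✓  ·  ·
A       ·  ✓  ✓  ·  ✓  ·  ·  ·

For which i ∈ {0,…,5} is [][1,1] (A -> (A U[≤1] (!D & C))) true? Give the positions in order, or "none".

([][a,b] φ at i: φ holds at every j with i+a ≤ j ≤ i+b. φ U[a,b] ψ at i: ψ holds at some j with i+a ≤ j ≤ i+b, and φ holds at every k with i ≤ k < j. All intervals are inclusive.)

Evaluate at each i in [0,5]:
  i=0: ✓ (all of [1,1])
  i=1: ✗ (fails at j=2)
  i=2: ✓ (all of [3,3])
  i=3: ✗ (fails at j=4)
  i=4: ✓ (all of [5,5])
  i=5: ✓ (all of [6,6])

0, 2, 4, 5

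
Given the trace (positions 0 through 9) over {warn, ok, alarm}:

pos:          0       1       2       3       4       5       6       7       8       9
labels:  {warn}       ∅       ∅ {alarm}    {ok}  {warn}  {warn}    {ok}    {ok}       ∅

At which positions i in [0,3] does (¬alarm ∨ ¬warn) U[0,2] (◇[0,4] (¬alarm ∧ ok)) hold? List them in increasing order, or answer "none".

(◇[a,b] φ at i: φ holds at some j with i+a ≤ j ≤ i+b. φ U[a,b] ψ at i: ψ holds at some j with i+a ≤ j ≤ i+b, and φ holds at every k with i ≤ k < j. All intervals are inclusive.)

0, 1, 2, 3

Evaluate at each i in [0,3]:
  i=0: ✓ (rhs at j=0)
  i=1: ✓ (rhs at j=1)
  i=2: ✓ (rhs at j=2)
  i=3: ✓ (rhs at j=3)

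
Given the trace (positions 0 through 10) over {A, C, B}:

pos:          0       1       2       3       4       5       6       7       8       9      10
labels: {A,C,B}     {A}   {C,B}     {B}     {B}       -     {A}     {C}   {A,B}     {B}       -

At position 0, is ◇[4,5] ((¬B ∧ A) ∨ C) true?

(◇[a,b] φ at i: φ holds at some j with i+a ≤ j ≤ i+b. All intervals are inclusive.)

False

Check ((¬B ∧ A) ∨ C) at each j in [4,5]:
  j=4: false
  j=5: false
No position in the window satisfies it → formula fails.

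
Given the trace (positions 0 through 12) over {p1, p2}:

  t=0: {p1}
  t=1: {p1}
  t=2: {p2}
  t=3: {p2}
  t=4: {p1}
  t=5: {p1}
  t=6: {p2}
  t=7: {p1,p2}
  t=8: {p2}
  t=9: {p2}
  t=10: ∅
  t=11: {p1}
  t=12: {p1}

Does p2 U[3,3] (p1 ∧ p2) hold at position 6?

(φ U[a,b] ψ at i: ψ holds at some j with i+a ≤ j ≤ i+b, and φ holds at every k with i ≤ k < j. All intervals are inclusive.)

False

Need some j in [9,9] with (p1 ∧ p2), and p2 at every k in [6,j-1].
  j=9: (p1 ∧ p2) false.
No j in the window works → until fails.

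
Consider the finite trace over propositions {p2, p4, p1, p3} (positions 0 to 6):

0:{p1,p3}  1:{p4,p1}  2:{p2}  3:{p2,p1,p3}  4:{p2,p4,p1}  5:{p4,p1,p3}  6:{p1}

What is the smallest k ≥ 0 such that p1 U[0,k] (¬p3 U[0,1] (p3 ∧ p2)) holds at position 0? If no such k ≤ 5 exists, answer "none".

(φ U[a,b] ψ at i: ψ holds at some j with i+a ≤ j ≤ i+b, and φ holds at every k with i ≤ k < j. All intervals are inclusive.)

2

Need earliest j ≥ 0 with (¬p3 U[0,1] (p3 ∧ p2)), and p1 at every k in [0,j-1].
  j=0: rhs fails.
  j=1: rhs fails.
  j=2: rhs holds; lhs holds on [0,1]. k = 2.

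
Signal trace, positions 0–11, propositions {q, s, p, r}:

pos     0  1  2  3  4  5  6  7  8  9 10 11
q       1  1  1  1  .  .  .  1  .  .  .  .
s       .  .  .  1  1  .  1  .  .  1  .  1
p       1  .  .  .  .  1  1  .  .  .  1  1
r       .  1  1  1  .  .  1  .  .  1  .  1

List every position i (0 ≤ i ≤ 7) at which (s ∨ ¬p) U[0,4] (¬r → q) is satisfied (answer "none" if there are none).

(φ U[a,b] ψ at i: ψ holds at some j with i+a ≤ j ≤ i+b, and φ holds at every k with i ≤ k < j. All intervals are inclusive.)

Evaluate at each i in [0,7]:
  i=0: ✓ (rhs at j=0)
  i=1: ✓ (rhs at j=1)
  i=2: ✓ (rhs at j=2)
  i=3: ✓ (rhs at j=3)
  i=4: ✗ (lhs fails at k=5 before rhs at j=6)
  i=5: ✗ (lhs fails at k=5 before rhs at j=6)
  i=6: ✓ (rhs at j=6)
  i=7: ✓ (rhs at j=7)

0, 1, 2, 3, 6, 7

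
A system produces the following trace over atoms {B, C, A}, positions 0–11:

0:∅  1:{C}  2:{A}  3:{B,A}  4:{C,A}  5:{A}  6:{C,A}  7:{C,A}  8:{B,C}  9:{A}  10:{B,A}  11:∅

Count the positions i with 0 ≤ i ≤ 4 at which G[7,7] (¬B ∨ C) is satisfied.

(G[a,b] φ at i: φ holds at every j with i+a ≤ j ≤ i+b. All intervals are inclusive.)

4

Evaluate at each i in [0,4]:
  i=0: ✓ (all of [7,7])
  i=1: ✓ (all of [8,8])
  i=2: ✓ (all of [9,9])
  i=3: ✗ (fails at j=10)
  i=4: ✓ (all of [11,11])
Positions where it holds: {0, 1, 2, 4} → 4.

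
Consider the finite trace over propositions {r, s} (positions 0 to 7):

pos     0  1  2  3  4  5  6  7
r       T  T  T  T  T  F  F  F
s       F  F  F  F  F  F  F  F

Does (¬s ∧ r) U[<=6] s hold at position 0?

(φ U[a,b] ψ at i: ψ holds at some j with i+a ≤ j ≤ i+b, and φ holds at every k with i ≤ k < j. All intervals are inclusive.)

Need some j in [0,6] with s, and (¬s ∧ r) at every k in [0,j-1].
  j=0: s false.
  j=1: s false.
  j=2: s false.
  j=3: s false.
  j=4: s false.
  j=5: s false.
  j=6: s false.
No j in the window works → until fails.

No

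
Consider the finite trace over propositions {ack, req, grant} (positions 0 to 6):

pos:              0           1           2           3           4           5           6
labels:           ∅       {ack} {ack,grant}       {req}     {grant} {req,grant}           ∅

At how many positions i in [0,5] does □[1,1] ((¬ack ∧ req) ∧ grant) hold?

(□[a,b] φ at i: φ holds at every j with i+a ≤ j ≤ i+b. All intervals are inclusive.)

Evaluate at each i in [0,5]:
  i=0: ✗ (fails at j=1)
  i=1: ✗ (fails at j=2)
  i=2: ✗ (fails at j=3)
  i=3: ✗ (fails at j=4)
  i=4: ✓ (all of [5,5])
  i=5: ✗ (fails at j=6)
Positions where it holds: {4} → 1.

1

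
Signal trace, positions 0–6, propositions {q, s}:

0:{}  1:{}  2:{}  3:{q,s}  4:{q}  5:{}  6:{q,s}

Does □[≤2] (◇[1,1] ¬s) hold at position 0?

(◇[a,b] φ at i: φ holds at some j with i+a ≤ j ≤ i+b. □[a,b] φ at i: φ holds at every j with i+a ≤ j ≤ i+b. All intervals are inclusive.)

Check ◇[1,1] ¬s at every j in [0,2]:
  j=0: holds (witness at 1)
  j=1: holds (witness at 2)
  j=2: fails (none in [3,3])
Fails at j=2 → formula fails.

Does not hold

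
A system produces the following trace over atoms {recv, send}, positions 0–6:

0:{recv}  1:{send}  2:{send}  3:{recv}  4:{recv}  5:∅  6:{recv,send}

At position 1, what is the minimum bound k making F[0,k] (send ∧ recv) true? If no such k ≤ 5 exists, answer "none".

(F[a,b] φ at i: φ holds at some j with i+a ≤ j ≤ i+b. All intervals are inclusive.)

Scan j = 1,2,… for (send ∧ recv):
  j=1: fails
  j=2: fails
  j=3: fails
  j=4: fails
  j=5: fails
  j=6: holds
First hit at j=6, so smallest k = 6-1 = 5.

5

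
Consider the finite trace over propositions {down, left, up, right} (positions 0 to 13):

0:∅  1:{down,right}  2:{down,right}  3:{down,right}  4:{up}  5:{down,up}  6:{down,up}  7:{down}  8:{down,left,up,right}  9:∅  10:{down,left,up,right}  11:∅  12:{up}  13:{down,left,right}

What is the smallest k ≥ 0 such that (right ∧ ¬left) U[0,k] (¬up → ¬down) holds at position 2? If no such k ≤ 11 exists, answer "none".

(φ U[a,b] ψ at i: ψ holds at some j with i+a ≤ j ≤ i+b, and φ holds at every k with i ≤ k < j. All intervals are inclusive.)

Need earliest j ≥ 2 with (¬up → ¬down), and (right ∧ ¬left) at every k in [2,j-1].
  j=2: rhs fails.
  j=3: rhs fails.
  j=4: rhs holds; lhs holds on [2,3]. k = 2.

2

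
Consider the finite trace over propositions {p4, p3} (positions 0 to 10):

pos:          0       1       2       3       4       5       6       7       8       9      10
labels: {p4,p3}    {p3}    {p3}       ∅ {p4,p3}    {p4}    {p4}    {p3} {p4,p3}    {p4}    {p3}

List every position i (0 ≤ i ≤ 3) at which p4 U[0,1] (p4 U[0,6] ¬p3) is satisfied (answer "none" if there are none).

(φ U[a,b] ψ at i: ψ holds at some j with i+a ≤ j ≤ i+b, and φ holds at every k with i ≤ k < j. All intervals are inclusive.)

3

Evaluate at each i in [0,3]:
  i=0: ✗ (no rhs in [0,1])
  i=1: ✗ (no rhs in [1,2])
  i=2: ✗ (lhs fails at k=2 before rhs at j=3)
  i=3: ✓ (rhs at j=3)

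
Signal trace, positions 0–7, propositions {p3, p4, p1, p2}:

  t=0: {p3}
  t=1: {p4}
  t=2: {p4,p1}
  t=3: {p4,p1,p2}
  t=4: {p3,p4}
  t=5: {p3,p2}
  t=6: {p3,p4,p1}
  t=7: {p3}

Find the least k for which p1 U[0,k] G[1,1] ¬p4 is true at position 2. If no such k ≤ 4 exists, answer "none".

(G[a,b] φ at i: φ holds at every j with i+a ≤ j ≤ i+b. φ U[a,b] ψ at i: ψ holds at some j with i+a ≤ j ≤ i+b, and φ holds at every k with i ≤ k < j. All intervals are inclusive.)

2

Need earliest j ≥ 2 with G[1,1] ¬p4, and p1 at every k in [2,j-1].
  j=2: rhs fails.
  j=3: rhs fails.
  j=4: rhs holds; lhs holds on [2,3]. k = 2.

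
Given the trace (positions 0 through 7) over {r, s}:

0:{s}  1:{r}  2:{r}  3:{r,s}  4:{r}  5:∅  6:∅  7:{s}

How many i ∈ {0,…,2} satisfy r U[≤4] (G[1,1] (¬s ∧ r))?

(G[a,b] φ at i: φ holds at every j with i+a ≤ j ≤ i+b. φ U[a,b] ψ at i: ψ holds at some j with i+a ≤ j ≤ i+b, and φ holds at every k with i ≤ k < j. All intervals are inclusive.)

3

Evaluate at each i in [0,2]:
  i=0: ✓ (rhs at j=0)
  i=1: ✓ (rhs at j=1)
  i=2: ✓ (rhs at j=3; lhs holds on [2,2])
Positions where it holds: {0, 1, 2} → 3.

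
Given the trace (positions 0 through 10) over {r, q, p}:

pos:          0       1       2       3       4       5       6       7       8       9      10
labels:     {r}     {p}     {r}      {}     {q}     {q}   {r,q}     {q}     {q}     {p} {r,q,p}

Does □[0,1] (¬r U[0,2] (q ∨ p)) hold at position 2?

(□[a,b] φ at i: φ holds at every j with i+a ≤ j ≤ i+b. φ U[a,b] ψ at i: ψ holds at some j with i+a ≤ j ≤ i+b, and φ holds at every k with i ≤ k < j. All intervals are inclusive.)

No

Check (¬r U[0,2] (q ∨ p)) at every j in [2,3]:
  j=2: fails
  j=3: holds
Fails at j=2 → formula fails.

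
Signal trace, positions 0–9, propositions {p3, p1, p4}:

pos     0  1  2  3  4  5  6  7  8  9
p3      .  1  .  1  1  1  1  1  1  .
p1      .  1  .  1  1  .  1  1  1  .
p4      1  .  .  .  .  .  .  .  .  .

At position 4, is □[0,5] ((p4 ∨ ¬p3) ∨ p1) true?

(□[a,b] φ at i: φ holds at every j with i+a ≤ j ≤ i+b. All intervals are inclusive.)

Does not hold

Check ((p4 ∨ ¬p3) ∨ p1) at every j in [4,9]:
  j=4: true
  j=5: false
  j=6: true
  j=7: true
  j=8: true
  j=9: true
Fails at j=5 → formula fails.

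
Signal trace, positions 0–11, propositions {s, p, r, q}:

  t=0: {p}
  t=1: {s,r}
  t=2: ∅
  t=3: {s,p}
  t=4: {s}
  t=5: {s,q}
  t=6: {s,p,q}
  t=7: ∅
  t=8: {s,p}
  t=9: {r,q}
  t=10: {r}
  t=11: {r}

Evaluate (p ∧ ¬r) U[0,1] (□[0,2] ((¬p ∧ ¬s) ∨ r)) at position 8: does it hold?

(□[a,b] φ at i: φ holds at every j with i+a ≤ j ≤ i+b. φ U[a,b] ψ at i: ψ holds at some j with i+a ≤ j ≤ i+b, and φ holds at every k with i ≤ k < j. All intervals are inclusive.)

Need some j in [8,9] with □[0,2] ((¬p ∧ ¬s) ∨ r), and (p ∧ ¬r) at every k in [8,j-1].
  j=8: □[0,2] ((¬p ∧ ¬s) ∨ r) — fails at 8.
  j=9: □[0,2] ((¬p ∧ ¬s) ∨ r) holds; (p ∧ ¬r) holds at every k in [8,8] → satisfied.

Holds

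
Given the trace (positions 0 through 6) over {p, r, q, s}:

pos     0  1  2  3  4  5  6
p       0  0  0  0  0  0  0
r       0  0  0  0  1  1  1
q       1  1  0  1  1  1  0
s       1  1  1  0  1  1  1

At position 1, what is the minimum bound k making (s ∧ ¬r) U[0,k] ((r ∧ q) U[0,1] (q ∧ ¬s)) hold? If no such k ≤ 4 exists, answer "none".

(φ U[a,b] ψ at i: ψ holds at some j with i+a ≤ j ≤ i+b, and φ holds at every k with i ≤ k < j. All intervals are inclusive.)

2

Need earliest j ≥ 1 with ((r ∧ q) U[0,1] (q ∧ ¬s)), and (s ∧ ¬r) at every k in [1,j-1].
  j=1: rhs fails.
  j=2: rhs fails.
  j=3: rhs holds; lhs holds on [1,2]. k = 2.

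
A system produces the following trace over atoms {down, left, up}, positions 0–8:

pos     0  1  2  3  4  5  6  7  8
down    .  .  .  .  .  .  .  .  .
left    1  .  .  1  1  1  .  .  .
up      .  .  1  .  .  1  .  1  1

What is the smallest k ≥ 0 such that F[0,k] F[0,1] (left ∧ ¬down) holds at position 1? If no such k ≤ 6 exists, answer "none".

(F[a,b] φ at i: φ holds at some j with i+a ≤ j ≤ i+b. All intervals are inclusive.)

Scan j = 1,2,… for F[0,1] (left ∧ ¬down):
  j=1: fails
  j=2: holds
First hit at j=2, so smallest k = 2-1 = 1.

1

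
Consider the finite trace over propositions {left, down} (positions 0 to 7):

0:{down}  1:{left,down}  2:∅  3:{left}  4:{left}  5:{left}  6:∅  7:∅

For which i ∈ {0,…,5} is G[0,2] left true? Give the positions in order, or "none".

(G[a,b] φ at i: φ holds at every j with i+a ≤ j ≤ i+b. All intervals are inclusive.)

Evaluate at each i in [0,5]:
  i=0: ✗ (fails at j=0)
  i=1: ✗ (fails at j=2)
  i=2: ✗ (fails at j=2)
  i=3: ✓ (all of [3,5])
  i=4: ✗ (fails at j=6)
  i=5: ✗ (fails at j=6)

3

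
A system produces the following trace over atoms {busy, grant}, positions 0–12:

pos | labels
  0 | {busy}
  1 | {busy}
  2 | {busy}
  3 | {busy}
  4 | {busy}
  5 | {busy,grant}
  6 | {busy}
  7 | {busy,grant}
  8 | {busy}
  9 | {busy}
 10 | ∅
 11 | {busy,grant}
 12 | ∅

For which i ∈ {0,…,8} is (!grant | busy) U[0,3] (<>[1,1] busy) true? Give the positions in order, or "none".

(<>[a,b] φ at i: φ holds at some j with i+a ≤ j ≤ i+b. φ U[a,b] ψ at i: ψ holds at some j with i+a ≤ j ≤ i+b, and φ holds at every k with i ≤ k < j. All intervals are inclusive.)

Evaluate at each i in [0,8]:
  i=0: ✓ (rhs at j=0)
  i=1: ✓ (rhs at j=1)
  i=2: ✓ (rhs at j=2)
  i=3: ✓ (rhs at j=3)
  i=4: ✓ (rhs at j=4)
  i=5: ✓ (rhs at j=5)
  i=6: ✓ (rhs at j=6)
  i=7: ✓ (rhs at j=7)
  i=8: ✓ (rhs at j=8)

0, 1, 2, 3, 4, 5, 6, 7, 8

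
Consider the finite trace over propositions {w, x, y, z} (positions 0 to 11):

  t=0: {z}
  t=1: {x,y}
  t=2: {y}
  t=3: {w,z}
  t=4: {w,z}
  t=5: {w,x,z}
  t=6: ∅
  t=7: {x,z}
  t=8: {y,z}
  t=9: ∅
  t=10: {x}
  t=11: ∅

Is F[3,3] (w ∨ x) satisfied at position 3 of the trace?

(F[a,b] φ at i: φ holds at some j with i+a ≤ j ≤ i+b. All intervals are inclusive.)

No

Check (w ∨ x) at each j in [6,6]:
  j=6: false
No position in the window satisfies it → formula fails.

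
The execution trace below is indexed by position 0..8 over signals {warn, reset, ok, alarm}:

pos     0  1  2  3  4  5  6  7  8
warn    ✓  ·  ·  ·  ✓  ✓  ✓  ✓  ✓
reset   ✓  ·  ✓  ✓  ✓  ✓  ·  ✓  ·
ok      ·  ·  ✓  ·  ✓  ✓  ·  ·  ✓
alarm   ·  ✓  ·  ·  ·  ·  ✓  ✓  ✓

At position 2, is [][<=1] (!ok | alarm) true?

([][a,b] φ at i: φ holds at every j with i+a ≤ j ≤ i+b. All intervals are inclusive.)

Check (!ok | alarm) at every j in [2,3]:
  j=2: false
  j=3: true
Fails at j=2 → formula fails.

No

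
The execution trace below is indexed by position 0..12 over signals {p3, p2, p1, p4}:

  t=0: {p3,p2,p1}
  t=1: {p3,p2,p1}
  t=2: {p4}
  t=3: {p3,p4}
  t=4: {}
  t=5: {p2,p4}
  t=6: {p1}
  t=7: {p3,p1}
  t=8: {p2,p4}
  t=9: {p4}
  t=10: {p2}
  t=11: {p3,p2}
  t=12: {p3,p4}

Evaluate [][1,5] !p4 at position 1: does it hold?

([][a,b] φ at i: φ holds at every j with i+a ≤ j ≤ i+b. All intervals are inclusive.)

Check !p4 at every j in [2,6]:
  j=2: false
  j=3: false
  j=4: true
  j=5: false
  j=6: true
Fails at j=2 → formula fails.

False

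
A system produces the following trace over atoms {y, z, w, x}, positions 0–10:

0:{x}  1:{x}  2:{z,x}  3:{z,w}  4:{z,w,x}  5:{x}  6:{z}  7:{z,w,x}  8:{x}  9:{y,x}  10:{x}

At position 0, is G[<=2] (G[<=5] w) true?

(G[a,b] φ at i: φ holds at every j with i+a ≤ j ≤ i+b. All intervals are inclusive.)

Check G[<=5] w at every j in [0,2]:
  j=0: fails at 0
  j=1: fails at 1
  j=2: fails at 2
Fails at j=0 → formula fails.

False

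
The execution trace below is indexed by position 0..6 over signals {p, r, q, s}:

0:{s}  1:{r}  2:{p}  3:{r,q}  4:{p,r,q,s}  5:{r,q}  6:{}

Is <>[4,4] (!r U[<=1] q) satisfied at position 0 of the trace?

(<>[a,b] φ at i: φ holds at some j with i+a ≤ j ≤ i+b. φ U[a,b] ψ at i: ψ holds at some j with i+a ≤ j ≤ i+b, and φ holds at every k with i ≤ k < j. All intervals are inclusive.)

Check (!r U[<=1] q) at each j in [4,4]:
  j=4: holds
Found at j=4 → formula holds.

True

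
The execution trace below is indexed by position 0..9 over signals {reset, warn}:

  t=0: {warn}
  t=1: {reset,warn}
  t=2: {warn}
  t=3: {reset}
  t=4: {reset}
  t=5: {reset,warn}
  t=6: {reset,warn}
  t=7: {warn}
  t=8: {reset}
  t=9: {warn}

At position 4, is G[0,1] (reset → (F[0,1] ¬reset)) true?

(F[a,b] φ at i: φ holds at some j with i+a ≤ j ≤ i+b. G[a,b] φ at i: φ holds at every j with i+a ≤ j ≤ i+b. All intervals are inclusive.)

False

Check (reset → (F[0,1] ¬reset)) at every j in [4,5]:
  j=4: antecedent true; consequent fails (none in [4,5]) → ✗
  j=5: antecedent true; consequent fails (none in [5,6]) → ✗
Fails at j=4 → formula fails.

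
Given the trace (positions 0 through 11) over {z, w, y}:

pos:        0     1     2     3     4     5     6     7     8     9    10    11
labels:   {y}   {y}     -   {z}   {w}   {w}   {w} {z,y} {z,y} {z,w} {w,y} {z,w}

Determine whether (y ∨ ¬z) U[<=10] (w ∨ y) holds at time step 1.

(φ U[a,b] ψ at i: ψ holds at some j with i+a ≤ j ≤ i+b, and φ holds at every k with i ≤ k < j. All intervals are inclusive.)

Need some j in [1,11] with (w ∨ y), and (y ∨ ¬z) at every k in [1,j-1].
  j=1: (w ∨ y) holds; no prefix to check → satisfied.

Holds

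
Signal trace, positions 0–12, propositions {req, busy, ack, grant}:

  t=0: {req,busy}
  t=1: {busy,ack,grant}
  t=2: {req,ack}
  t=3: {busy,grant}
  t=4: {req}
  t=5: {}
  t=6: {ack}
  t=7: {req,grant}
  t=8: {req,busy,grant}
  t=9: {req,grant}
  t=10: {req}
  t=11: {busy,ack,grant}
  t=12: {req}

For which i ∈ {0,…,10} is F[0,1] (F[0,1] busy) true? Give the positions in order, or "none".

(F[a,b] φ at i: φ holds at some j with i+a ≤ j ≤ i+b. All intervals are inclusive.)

0, 1, 2, 3, 6, 7, 8, 9, 10

Evaluate at each i in [0,10]:
  i=0: ✓ (witness j=0)
  i=1: ✓ (witness j=1)
  i=2: ✓ (witness j=2)
  i=3: ✓ (witness j=3)
  i=4: ✗ (none in [4,5])
  i=5: ✗ (none in [5,6])
  i=6: ✓ (witness j=7)
  i=7: ✓ (witness j=7)
  i=8: ✓ (witness j=8)
  i=9: ✓ (witness j=10)
  i=10: ✓ (witness j=10)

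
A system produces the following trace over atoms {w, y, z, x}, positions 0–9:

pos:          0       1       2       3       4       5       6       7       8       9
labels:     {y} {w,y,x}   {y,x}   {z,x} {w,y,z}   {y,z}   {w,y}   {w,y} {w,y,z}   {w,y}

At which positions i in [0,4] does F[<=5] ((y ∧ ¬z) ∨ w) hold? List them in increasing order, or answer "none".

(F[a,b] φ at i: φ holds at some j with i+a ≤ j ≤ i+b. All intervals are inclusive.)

0, 1, 2, 3, 4

Evaluate at each i in [0,4]:
  i=0: ✓ (witness j=0)
  i=1: ✓ (witness j=1)
  i=2: ✓ (witness j=2)
  i=3: ✓ (witness j=4)
  i=4: ✓ (witness j=4)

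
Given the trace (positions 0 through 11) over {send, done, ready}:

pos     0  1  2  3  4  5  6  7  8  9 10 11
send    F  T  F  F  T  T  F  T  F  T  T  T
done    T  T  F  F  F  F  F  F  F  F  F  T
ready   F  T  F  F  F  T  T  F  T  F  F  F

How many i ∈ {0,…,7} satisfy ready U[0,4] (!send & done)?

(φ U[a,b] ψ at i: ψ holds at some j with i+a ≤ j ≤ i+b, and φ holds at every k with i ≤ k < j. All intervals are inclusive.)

Evaluate at each i in [0,7]:
  i=0: ✓ (rhs at j=0)
  i=1: ✗ (no rhs in [1,5])
  i=2: ✗ (no rhs in [2,6])
  i=3: ✗ (no rhs in [3,7])
  i=4: ✗ (no rhs in [4,8])
  i=5: ✗ (no rhs in [5,9])
  i=6: ✗ (no rhs in [6,10])
  i=7: ✗ (no rhs in [7,11])
Positions where it holds: {0} → 1.

1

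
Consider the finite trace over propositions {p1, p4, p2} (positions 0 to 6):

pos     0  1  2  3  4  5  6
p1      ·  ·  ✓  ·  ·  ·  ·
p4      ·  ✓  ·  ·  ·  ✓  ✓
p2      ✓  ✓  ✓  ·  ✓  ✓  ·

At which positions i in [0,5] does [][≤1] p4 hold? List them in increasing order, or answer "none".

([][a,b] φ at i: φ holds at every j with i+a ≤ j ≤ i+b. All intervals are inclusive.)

5

Evaluate at each i in [0,5]:
  i=0: ✗ (fails at j=0)
  i=1: ✗ (fails at j=2)
  i=2: ✗ (fails at j=2)
  i=3: ✗ (fails at j=3)
  i=4: ✗ (fails at j=4)
  i=5: ✓ (all of [5,6])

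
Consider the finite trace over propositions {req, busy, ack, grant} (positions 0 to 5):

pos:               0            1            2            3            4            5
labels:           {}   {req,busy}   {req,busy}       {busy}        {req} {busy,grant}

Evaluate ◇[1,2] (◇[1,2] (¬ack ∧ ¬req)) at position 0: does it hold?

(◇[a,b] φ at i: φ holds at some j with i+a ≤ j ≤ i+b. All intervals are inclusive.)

Holds

Check ◇[1,2] (¬ack ∧ ¬req) at each j in [1,2]:
  j=1: holds (witness at 3)
  j=2: holds (witness at 3)
Found at j=1 → formula holds.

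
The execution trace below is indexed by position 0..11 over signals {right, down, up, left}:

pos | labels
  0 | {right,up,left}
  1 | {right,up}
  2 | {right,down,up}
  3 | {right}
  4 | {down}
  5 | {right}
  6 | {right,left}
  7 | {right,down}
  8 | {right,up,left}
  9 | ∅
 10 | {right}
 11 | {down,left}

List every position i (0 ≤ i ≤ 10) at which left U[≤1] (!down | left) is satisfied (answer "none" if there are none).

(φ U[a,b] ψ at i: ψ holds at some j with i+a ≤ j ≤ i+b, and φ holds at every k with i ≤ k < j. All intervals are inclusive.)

0, 1, 3, 5, 6, 8, 9, 10

Evaluate at each i in [0,10]:
  i=0: ✓ (rhs at j=0)
  i=1: ✓ (rhs at j=1)
  i=2: ✗ (lhs fails at k=2 before rhs at j=3)
  i=3: ✓ (rhs at j=3)
  i=4: ✗ (lhs fails at k=4 before rhs at j=5)
  i=5: ✓ (rhs at j=5)
  i=6: ✓ (rhs at j=6)
  i=7: ✗ (lhs fails at k=7 before rhs at j=8)
  i=8: ✓ (rhs at j=8)
  i=9: ✓ (rhs at j=9)
  i=10: ✓ (rhs at j=10)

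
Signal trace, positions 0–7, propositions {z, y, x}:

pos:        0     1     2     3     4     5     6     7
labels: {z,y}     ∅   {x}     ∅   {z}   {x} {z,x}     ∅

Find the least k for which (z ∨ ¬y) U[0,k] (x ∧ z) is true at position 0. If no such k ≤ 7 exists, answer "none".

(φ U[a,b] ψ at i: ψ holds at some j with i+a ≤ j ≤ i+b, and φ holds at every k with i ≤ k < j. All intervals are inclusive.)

6

Need earliest j ≥ 0 with (x ∧ z), and (z ∨ ¬y) at every k in [0,j-1].
  j=0: rhs fails.
  j=1: rhs fails.
  j=2: rhs fails.
  j=3: rhs fails.
  j=4: rhs fails.
  j=5: rhs fails.
  j=6: rhs holds; lhs holds on [0,5]. k = 6.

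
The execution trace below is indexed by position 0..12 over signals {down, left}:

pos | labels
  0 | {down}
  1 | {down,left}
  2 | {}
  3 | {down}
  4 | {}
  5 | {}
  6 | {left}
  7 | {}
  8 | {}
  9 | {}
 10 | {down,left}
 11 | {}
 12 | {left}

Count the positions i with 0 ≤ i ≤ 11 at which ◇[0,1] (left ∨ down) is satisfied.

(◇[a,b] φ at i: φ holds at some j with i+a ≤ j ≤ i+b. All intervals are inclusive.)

9

Evaluate at each i in [0,11]:
  i=0: ✓ (witness j=0)
  i=1: ✓ (witness j=1)
  i=2: ✓ (witness j=3)
  i=3: ✓ (witness j=3)
  i=4: ✗ (none in [4,5])
  i=5: ✓ (witness j=6)
  i=6: ✓ (witness j=6)
  i=7: ✗ (none in [7,8])
  i=8: ✗ (none in [8,9])
  i=9: ✓ (witness j=10)
  i=10: ✓ (witness j=10)
  i=11: ✓ (witness j=12)
Positions where it holds: {0, 1, 2, 3, 5, 6, 9, 10, 11} → 9.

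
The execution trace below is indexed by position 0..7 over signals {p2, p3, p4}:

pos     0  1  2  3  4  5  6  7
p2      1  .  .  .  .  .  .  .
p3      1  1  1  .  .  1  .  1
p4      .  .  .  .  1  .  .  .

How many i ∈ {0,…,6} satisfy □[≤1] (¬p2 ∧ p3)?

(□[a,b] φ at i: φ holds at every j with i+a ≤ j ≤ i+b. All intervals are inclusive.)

Evaluate at each i in [0,6]:
  i=0: ✗ (fails at j=0)
  i=1: ✓ (all of [1,2])
  i=2: ✗ (fails at j=3)
  i=3: ✗ (fails at j=3)
  i=4: ✗ (fails at j=4)
  i=5: ✗ (fails at j=6)
  i=6: ✗ (fails at j=6)
Positions where it holds: {1} → 1.

1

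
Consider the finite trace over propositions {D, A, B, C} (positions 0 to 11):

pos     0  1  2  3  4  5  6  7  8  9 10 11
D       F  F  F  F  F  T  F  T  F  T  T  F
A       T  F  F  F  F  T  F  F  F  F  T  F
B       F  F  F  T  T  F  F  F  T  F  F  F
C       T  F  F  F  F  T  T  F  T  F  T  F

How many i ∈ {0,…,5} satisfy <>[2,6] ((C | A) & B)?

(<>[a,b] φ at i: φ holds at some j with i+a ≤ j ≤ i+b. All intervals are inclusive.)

4

Evaluate at each i in [0,5]:
  i=0: ✗ (none in [2,6])
  i=1: ✗ (none in [3,7])
  i=2: ✓ (witness j=8)
  i=3: ✓ (witness j=8)
  i=4: ✓ (witness j=8)
  i=5: ✓ (witness j=8)
Positions where it holds: {2, 3, 4, 5} → 4.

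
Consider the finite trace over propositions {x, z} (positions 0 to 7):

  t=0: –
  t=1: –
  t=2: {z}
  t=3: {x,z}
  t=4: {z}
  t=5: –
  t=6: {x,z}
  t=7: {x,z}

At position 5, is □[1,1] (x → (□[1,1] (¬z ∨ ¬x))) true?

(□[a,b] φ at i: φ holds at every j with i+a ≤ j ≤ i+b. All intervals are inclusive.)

Check (x → (□[1,1] (¬z ∨ ¬x))) at every j in [6,6]:
  j=6: antecedent true; consequent fails at 7 → ✗
Fails at j=6 → formula fails.

No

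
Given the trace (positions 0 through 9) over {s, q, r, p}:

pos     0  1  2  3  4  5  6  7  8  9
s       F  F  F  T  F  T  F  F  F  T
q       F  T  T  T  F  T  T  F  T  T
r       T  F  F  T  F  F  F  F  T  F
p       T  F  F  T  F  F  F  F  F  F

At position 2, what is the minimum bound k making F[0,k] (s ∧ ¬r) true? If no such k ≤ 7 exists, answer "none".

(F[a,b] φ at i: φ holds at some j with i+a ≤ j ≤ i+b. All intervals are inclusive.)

Scan j = 2,3,… for (s ∧ ¬r):
  j=2: fails
  j=3: fails
  j=4: fails
  j=5: holds
First hit at j=5, so smallest k = 5-2 = 3.

3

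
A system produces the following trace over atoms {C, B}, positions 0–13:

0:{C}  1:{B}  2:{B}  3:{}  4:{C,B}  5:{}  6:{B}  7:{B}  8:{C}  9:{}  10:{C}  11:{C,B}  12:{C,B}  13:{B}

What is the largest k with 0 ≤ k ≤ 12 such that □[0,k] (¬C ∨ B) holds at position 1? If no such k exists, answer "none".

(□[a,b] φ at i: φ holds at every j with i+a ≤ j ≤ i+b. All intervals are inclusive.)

6

(¬C ∨ B) must hold from j=1 onward; find where it first fails.
  j=1: holds
  j=2: holds
  j=3: holds
  j=4: holds
  j=5: holds
  j=6: holds
  j=7: holds
  j=8: fails
Holds on [1,7], so largest k = 6.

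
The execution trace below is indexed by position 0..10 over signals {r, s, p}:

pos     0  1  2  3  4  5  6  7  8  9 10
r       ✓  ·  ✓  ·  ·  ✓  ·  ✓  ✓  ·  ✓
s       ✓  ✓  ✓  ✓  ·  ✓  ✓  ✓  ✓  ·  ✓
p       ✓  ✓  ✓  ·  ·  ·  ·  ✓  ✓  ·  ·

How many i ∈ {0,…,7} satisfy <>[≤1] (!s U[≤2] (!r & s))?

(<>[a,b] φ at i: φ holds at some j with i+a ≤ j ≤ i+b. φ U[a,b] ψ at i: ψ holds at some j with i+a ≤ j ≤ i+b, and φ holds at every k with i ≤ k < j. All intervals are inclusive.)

6

Evaluate at each i in [0,7]:
  i=0: ✓ (witness j=1)
  i=1: ✓ (witness j=1)
  i=2: ✓ (witness j=3)
  i=3: ✓ (witness j=3)
  i=4: ✗ (none in [4,5])
  i=5: ✓ (witness j=6)
  i=6: ✓ (witness j=6)
  i=7: ✗ (none in [7,8])
Positions where it holds: {0, 1, 2, 3, 5, 6} → 6.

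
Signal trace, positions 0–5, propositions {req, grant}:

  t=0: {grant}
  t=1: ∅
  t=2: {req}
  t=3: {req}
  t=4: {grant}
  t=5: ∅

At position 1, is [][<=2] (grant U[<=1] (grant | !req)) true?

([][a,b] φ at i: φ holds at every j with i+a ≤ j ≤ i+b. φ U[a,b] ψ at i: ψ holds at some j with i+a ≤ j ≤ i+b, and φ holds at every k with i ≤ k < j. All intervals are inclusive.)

Check (grant U[<=1] (grant | !req)) at every j in [1,3]:
  j=1: holds
  j=2: fails
  j=3: fails
Fails at j=2 → formula fails.

False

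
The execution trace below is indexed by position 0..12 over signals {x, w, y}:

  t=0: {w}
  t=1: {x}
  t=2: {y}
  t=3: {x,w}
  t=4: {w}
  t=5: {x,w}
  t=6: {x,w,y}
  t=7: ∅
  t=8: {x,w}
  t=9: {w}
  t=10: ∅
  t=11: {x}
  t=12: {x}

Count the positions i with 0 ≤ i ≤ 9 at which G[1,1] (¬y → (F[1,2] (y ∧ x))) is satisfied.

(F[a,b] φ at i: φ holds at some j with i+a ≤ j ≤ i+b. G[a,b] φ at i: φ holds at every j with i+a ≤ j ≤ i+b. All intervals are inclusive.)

4

Evaluate at each i in [0,9]:
  i=0: ✗ (fails at j=1)
  i=1: ✓ (all of [2,2])
  i=2: ✗ (fails at j=3)
  i=3: ✓ (all of [4,4])
  i=4: ✓ (all of [5,5])
  i=5: ✓ (all of [6,6])
  i=6: ✗ (fails at j=7)
  i=7: ✗ (fails at j=8)
  i=8: ✗ (fails at j=9)
  i=9: ✗ (fails at j=10)
Positions where it holds: {1, 3, 4, 5} → 4.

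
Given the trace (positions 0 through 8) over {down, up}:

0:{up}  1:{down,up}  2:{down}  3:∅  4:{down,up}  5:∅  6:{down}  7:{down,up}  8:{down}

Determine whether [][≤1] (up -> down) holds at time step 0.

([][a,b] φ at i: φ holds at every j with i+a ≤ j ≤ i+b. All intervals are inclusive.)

No

Check (up -> down) at every j in [0,1]:
  j=0: antecedent true; consequent false → ✗
  j=1: antecedent true; consequent true → ✓
Fails at j=0 → formula fails.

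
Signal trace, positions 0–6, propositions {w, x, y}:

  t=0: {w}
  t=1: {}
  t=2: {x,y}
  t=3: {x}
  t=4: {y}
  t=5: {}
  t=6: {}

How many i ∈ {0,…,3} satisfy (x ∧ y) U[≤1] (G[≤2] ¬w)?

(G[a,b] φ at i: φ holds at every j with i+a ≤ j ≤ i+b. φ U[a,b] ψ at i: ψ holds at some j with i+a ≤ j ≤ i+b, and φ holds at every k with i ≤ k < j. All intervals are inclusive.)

Evaluate at each i in [0,3]:
  i=0: ✗ (lhs fails at k=0 before rhs at j=1)
  i=1: ✓ (rhs at j=1)
  i=2: ✓ (rhs at j=2)
  i=3: ✓ (rhs at j=3)
Positions where it holds: {1, 2, 3} → 3.

3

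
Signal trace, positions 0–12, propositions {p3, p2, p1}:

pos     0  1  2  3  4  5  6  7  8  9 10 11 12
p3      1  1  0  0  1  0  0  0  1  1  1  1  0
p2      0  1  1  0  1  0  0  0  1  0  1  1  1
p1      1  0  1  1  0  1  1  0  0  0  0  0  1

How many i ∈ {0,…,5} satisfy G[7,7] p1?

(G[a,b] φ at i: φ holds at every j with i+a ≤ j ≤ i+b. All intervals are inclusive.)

1

Evaluate at each i in [0,5]:
  i=0: ✗ (fails at j=7)
  i=1: ✗ (fails at j=8)
  i=2: ✗ (fails at j=9)
  i=3: ✗ (fails at j=10)
  i=4: ✗ (fails at j=11)
  i=5: ✓ (all of [12,12])
Positions where it holds: {5} → 1.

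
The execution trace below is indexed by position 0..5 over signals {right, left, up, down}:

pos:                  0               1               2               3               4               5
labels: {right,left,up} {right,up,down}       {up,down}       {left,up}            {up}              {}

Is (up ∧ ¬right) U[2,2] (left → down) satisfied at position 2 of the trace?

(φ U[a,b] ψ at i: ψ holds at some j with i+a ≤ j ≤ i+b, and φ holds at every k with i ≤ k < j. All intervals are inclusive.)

Yes

Need some j in [4,4] with (left → down), and (up ∧ ¬right) at every k in [2,j-1].
  j=4: (left → down) holds; (up ∧ ¬right) holds at every k in [2,3] → satisfied.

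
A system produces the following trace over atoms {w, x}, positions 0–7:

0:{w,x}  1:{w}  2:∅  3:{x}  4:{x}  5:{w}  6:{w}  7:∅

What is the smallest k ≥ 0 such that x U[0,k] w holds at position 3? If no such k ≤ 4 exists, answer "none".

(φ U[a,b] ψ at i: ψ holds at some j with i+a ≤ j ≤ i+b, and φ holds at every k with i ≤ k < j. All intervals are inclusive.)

2

Need earliest j ≥ 3 with w, and x at every k in [3,j-1].
  j=3: rhs fails.
  j=4: rhs fails.
  j=5: rhs holds; lhs holds on [3,4]. k = 2.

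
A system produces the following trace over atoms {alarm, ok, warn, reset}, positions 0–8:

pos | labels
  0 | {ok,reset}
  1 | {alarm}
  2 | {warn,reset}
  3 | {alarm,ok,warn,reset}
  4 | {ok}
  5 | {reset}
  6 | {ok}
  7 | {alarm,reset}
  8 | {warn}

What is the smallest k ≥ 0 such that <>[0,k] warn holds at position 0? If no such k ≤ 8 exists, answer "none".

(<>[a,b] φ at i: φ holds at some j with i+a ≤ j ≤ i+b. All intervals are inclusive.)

2

Scan j = 0,1,… for warn:
  j=0: fails
  j=1: fails
  j=2: holds
First hit at j=2, so smallest k = 2-0 = 2.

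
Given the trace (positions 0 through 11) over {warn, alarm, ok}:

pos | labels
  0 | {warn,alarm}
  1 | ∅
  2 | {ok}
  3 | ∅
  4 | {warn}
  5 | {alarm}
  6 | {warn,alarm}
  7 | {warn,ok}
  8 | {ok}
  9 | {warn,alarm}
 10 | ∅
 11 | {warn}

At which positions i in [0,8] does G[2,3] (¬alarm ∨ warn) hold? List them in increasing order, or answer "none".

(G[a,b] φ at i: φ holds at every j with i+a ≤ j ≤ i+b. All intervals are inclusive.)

Evaluate at each i in [0,8]:
  i=0: ✓ (all of [2,3])
  i=1: ✓ (all of [3,4])
  i=2: ✗ (fails at j=5)
  i=3: ✗ (fails at j=5)
  i=4: ✓ (all of [6,7])
  i=5: ✓ (all of [7,8])
  i=6: ✓ (all of [8,9])
  i=7: ✓ (all of [9,10])
  i=8: ✓ (all of [10,11])

0, 1, 4, 5, 6, 7, 8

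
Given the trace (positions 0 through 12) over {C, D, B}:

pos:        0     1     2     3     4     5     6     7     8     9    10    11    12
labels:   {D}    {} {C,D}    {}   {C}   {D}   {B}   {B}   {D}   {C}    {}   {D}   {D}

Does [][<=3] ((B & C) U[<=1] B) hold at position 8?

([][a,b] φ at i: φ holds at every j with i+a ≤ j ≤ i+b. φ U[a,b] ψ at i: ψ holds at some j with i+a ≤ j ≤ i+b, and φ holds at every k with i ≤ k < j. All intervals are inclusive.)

False

Check ((B & C) U[<=1] B) at every j in [8,11]:
  j=8: fails
  j=9: fails
  j=10: fails
  j=11: fails
Fails at j=8 → formula fails.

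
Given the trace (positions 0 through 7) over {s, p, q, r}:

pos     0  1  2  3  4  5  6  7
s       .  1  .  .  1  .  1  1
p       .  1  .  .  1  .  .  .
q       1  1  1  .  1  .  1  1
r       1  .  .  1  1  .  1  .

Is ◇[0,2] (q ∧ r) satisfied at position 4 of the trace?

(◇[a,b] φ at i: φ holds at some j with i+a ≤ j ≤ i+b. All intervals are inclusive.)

True

Check (q ∧ r) at each j in [4,6]:
  j=4: true
  j=5: false
  j=6: true
Found at j=4 → formula holds.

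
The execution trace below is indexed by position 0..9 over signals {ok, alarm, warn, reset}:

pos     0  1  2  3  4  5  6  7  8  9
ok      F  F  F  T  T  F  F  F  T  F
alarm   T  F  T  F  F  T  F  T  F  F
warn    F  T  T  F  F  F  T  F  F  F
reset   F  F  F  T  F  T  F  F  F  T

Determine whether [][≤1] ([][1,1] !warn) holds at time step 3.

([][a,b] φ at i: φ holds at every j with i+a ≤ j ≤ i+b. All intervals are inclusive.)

True

Check [][1,1] !warn at every j in [3,4]:
  j=3: holds on [4,4]
  j=4: holds on [5,5]
All positions satisfy it → formula holds.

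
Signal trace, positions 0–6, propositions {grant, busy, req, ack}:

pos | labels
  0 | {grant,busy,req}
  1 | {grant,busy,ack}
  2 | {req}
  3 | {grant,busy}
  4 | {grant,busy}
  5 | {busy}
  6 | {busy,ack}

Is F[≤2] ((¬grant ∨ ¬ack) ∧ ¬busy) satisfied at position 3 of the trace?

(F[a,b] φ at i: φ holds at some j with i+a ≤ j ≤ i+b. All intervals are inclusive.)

Check ((¬grant ∨ ¬ack) ∧ ¬busy) at each j in [3,5]:
  j=3: false
  j=4: false
  j=5: false
No position in the window satisfies it → formula fails.

Does not hold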